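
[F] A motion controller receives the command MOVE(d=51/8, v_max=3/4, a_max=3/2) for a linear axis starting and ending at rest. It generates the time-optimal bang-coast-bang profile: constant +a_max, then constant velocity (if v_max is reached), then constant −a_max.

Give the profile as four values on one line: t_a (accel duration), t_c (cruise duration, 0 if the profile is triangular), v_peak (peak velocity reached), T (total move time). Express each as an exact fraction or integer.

t_a=1/2 t_c=8 v_peak=3/4 T=9

vₘ²/aₘ = (3/4)²/(3/2) = 3/8
51/8 ≥ 3/8 ⇒ cruise phase
t_a = (3/4)/(3/2) = 1/2; v_peak = 3/4
d_cruise = 51/8 − 3/8 = 6; t_c = 6/(3/4) = 8
T = 2·1/2 + 8 = 9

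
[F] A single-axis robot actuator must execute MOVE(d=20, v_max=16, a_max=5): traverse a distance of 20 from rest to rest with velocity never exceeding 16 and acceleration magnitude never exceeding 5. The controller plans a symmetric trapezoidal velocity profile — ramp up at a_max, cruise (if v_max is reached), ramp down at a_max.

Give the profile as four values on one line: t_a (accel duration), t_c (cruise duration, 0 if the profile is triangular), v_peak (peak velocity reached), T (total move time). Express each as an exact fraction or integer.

t_a=2 t_c=0 v_peak=10 T=4

v_max²/a_max = 16²/5 = 256/5
20 < 256/5 → triangular
v_peak = √(20·5) = √100 = 10
t_a = 10/5 = 2; t_c = 0
T = 2·2 = 4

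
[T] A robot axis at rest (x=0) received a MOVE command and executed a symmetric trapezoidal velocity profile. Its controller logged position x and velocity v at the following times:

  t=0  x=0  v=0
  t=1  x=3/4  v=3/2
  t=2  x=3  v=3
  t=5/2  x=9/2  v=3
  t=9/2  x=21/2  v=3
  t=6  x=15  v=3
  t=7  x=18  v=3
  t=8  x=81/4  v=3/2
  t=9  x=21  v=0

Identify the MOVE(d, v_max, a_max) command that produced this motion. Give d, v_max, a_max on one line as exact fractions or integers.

d=21 v_max=3 a_max=3/2

final state: t=9, x=21, v=0 → d = 21
a_max = (3/2−0)/(1−0) = 3/2
max v = 3 over t∈[2,7] → v_max = 3
check: 3·(2+5) = 21 ✓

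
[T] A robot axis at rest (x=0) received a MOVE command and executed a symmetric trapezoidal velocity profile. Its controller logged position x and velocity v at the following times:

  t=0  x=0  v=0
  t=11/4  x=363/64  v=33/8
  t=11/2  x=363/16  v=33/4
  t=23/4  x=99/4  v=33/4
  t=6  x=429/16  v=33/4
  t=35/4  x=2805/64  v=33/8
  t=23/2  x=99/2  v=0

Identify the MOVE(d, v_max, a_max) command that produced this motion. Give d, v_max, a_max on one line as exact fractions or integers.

final state: t=23/2, x=99/2, v=0 → d = 99/2
a_max = (33/8−0)/(11/4−0) = 3/2
max v = 33/4 over t∈[11/2,6] → v_max = 33/4
check: 33/4·(11/2+1/2) = 99/2 ✓

d=99/2 v_max=33/4 a_max=3/2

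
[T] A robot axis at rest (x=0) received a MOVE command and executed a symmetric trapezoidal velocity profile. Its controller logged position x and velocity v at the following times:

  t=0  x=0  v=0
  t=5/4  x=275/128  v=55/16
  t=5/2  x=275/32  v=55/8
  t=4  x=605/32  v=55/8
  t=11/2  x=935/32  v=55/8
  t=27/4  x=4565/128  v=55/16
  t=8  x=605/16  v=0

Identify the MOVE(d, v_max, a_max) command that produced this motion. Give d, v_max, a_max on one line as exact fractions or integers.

final state: t=8, x=605/16, v=0 → d = 605/16
a_max = (55/16−0)/(5/4−0) = 11/4
max v = 55/8 over t∈[5/2,11/2] → v_max = 55/8
check: 55/8·(5/2+3) = 605/16 ✓

d=605/16 v_max=55/8 a_max=11/4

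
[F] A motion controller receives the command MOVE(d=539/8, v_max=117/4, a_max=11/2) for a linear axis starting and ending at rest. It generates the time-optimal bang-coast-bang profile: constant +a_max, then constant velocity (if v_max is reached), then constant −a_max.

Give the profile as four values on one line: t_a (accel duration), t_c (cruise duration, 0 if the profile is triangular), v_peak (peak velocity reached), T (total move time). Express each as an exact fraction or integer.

vₘ²/aₘ = (117/4)²/(11/2) = 13689/88
539/8 < 13689/88 so t_c = 0
v_peak = √(539/8·11/2) = √(5929/16) = 77/4
t_a = (77/4)/(11/2) = 7/2; t_c = 0
T = 2·7/2 = 7

t_a=7/2 t_c=0 v_peak=77/4 T=7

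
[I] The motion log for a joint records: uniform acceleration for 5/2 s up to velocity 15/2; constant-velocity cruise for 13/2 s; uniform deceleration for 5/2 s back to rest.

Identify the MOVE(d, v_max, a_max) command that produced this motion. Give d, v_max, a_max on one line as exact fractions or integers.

d=135/2 v_max=15/2 a_max=3

a_max = (15/2)/(5/2) = 3
d_a = ½·15/2·5/2 = 75/8; d_c = 15/2·13/2 = 195/4
d = 2·75/8 + 195/4 = 135/2
t_c = 13/2 > 0 → v_max = v_peak = 15/2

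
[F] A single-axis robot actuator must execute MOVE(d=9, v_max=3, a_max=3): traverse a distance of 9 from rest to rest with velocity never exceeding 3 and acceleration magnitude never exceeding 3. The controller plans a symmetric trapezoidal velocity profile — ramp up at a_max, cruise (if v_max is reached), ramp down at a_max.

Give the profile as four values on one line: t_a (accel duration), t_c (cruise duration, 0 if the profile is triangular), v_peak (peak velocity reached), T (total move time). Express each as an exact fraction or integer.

vₘ²/aₘ = 3²/3 = 3
9 ≥ 3 ⇒ cruise phase
t_a = 3/3 = 1; v_peak = 3
d_cruise = 9 − 3 = 6; t_c = 6/3 = 2
T = 2·1 + 2 = 4

t_a=1 t_c=2 v_peak=3 T=4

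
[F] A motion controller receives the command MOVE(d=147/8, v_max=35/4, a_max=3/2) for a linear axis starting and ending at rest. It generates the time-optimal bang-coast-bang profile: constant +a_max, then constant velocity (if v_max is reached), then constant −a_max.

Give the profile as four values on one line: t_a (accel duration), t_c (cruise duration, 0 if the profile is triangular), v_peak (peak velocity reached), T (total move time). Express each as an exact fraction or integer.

(v_max)²/a_max = (35/4)²/(3/2) = 1225/24
147/8 < 1225/24 → triangular
v_peak = √(147/8·3/2) = √(441/16) = 21/4
t_a = (21/4)/(3/2) = 7/2; t_c = 0
T = 2·7/2 = 7

t_a=7/2 t_c=0 v_peak=21/4 T=7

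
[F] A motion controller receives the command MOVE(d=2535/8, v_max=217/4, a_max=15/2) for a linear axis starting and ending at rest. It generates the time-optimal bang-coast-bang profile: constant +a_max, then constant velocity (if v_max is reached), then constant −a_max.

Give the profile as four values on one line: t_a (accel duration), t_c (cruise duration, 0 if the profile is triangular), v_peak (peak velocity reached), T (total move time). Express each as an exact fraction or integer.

(v_max)²/a_max = (217/4)²/(15/2) = 47089/120
2535/8 < 47089/120 so t_c = 0
v_peak = √(2535/8·15/2) = √(38025/16) = 195/4
t_a = (195/4)/(15/2) = 13/2; t_c = 0
T = 2·13/2 = 13

t_a=13/2 t_c=0 v_peak=195/4 T=13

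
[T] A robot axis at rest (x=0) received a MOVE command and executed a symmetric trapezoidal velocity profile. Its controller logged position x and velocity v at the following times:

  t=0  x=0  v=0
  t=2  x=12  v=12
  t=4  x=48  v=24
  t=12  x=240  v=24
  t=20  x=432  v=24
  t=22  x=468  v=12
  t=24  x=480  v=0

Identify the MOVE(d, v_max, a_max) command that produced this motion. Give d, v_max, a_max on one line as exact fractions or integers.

d=480 v_max=24 a_max=6

final state: t=24, x=480, v=0 → d = 480
a_max = (12−0)/(2−0) = 6
max v = 24 over t∈[4,20] → v_max = 24
check: 24·(4+16) = 480 ✓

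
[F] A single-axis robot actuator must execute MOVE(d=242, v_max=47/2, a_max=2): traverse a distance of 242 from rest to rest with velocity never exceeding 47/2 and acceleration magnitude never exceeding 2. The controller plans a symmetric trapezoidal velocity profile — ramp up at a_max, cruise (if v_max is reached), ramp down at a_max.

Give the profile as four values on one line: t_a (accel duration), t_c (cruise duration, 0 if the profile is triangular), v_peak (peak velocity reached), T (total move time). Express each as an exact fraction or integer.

(v_max)²/a_max = (47/2)²/2 = 2209/8
242 < 2209/8 so t_c = 0
v_peak = √(242·2) = √484 = 22
t_a = 22/2 = 11; t_c = 0
T = 2·11 = 22

t_a=11 t_c=0 v_peak=22 T=22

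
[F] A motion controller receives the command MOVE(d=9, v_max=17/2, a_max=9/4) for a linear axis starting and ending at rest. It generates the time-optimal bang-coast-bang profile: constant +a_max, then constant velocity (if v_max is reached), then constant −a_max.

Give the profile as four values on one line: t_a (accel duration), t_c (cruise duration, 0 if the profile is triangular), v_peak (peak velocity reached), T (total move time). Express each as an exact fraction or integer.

vₘ²/aₘ = (17/2)²/(9/4) = 289/9
9 < 289/9 so t_c = 0
v_peak = √(9·9/4) = √(81/4) = 9/2
t_a = (9/2)/(9/4) = 2; t_c = 0
T = 2·2 = 4

t_a=2 t_c=0 v_peak=9/2 T=4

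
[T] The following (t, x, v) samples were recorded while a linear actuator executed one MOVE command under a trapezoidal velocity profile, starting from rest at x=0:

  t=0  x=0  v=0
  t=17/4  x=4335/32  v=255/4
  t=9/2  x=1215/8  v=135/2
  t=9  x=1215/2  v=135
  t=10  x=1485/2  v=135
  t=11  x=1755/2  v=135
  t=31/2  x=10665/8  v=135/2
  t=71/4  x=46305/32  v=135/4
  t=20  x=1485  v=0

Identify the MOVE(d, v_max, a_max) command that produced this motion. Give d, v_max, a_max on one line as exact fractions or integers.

final state: t=20, x=1485, v=0 → d = 1485
a_max = (255/4−0)/(17/4−0) = 15
max v = 135 over t∈[9,11] → v_max = 135
check: 135·(9+2) = 1485 ✓

d=1485 v_max=135 a_max=15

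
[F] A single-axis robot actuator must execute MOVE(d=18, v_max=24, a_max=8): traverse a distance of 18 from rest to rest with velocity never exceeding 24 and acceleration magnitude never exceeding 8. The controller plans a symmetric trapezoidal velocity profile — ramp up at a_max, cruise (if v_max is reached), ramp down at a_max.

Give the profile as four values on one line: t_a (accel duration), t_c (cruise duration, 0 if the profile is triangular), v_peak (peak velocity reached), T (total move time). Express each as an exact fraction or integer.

(v_max)²/a_max = 24²/8 = 72
18 < 72 → triangular
v_peak = √(18·8) = √144 = 12
t_a = 12/8 = 3/2; t_c = 0
T = 2·3/2 = 3

t_a=3/2 t_c=0 v_peak=12 T=3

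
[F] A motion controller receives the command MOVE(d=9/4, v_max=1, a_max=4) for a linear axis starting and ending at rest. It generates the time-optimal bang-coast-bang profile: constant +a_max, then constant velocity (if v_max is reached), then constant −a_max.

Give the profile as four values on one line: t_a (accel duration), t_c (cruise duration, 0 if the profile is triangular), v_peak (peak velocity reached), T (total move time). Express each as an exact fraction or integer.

t_a=1/4 t_c=2 v_peak=1 T=5/2

(v_max)²/a_max = 1²/4 = 1/4
9/4 ≥ 1/4 → trapezoidal
t_a = 1/4; v_peak = 1
d_cruise = 9/4 − 1/4 = 2; t_c = 2/1 = 2
T = 2·1/4 + 2 = 5/2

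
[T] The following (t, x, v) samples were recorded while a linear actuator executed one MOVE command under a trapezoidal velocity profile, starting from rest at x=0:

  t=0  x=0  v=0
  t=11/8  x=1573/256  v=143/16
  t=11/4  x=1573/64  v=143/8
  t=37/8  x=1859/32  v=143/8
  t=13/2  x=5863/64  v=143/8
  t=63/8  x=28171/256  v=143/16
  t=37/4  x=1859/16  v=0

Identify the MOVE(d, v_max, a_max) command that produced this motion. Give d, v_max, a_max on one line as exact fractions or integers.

final state: t=37/4, x=1859/16, v=0 → d = 1859/16
a_max = (143/16−0)/(11/8−0) = 13/2
max v = 143/8 over t∈[11/4,13/2] → v_max = 143/8
check: 143/8·(11/4+15/4) = 1859/16 ✓

d=1859/16 v_max=143/8 a_max=13/2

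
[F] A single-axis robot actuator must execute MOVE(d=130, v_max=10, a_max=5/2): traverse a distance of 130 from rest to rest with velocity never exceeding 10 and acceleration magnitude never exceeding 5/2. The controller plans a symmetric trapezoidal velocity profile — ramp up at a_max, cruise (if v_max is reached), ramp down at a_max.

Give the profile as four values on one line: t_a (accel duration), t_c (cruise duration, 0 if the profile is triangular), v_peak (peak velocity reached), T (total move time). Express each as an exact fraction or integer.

(v_max)²/a_max = 10²/(5/2) = 40
130 ≥ 40 ⇒ cruise phase
t_a = 10/(5/2) = 4; v_peak = 10
d_cruise = 130 − 40 = 90; t_c = 90/10 = 9
T = 2·4 + 9 = 17

t_a=4 t_c=9 v_peak=10 T=17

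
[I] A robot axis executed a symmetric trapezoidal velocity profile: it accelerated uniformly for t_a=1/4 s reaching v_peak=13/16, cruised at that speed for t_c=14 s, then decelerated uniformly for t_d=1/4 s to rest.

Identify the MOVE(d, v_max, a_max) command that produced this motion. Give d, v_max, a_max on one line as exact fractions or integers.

a_max = (13/16)/(1/4) = 13/4
d_a = ½·13/16·1/4 = 13/128; d_c = 13/16·14 = 91/8
d = 2·13/128 + 91/8 = 741/64
t_c = 14 > 0 → v_max = v_peak = 13/16

d=741/64 v_max=13/16 a_max=13/4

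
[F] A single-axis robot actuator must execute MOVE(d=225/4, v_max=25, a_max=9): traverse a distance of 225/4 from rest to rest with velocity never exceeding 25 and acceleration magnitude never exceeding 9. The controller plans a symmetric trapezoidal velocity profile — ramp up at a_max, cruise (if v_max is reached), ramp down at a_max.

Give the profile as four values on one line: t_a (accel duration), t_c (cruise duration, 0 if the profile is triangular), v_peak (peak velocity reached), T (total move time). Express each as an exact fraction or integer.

t_a=5/2 t_c=0 v_peak=45/2 T=5

vₘ²/aₘ = 25²/9 = 625/9
225/4 < 625/9 so t_c = 0
v_peak = √(225/4·9) = √(2025/4) = 45/2
t_a = (45/2)/9 = 5/2; t_c = 0
T = 2·5/2 = 5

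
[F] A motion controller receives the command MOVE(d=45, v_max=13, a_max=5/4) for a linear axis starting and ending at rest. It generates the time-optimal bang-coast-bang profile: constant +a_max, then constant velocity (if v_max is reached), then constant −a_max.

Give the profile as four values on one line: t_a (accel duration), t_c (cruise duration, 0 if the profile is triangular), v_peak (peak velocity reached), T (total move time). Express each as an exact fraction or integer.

t_a=6 t_c=0 v_peak=15/2 T=12

vₘ²/aₘ = 13²/(5/4) = 676/5
45 < 676/5 → triangular
v_peak = √(45·5/4) = √(225/4) = 15/2
t_a = (15/2)/(5/4) = 6; t_c = 0
T = 2·6 = 12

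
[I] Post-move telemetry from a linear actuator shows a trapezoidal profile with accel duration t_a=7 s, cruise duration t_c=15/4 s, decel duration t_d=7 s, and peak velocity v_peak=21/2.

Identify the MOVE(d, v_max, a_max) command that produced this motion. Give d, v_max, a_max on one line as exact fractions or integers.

a_max = (21/2)/7 = 3/2
d_a = ½·21/2·7 = 147/4; d_c = 21/2·15/4 = 315/8
d = 2·147/4 + 315/8 = 903/8
t_c = 15/4 > 0 → v_max = v_peak = 21/2

d=903/8 v_max=21/2 a_max=3/2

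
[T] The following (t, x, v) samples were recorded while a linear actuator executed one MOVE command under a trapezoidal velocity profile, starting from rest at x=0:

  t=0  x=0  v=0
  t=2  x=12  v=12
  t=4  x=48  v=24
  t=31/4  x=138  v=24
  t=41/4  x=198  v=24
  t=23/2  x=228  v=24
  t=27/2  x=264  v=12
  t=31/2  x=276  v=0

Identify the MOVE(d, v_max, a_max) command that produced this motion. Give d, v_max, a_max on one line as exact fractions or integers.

final state: t=31/2, x=276, v=0 → d = 276
a_max = (12−0)/(2−0) = 6
max v = 24 over t∈[4,23/2] → v_max = 24
check: 24·(4+15/2) = 276 ✓

d=276 v_max=24 a_max=6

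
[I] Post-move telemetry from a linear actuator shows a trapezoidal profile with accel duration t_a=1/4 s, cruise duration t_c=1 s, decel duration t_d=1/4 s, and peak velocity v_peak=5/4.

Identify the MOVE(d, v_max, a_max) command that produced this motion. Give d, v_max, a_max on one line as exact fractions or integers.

d=25/16 v_max=5/4 a_max=5

a_max = (5/4)/(1/4) = 5
d_a = ½·5/4·1/4 = 5/32; d_c = 5/4·1 = 5/4
d = 2·5/32 + 5/4 = 25/16
t_c = 1 > 0 so v_max = 5/4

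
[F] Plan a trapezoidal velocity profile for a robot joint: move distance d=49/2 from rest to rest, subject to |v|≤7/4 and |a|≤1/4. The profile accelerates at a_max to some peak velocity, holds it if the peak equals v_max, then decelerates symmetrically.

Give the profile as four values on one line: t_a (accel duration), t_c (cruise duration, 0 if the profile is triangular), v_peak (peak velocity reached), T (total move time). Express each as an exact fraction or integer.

t_a=7 t_c=7 v_peak=7/4 T=21

vₘ²/aₘ = (7/4)²/(1/4) = 49/4
49/2 ≥ 49/4 ⇒ cruise phase
t_a = (7/4)/(1/4) = 7; v_peak = 7/4
d_cruise = 49/2 − 49/4 = 49/4; t_c = (49/4)/(7/4) = 7
T = 2·7 + 7 = 21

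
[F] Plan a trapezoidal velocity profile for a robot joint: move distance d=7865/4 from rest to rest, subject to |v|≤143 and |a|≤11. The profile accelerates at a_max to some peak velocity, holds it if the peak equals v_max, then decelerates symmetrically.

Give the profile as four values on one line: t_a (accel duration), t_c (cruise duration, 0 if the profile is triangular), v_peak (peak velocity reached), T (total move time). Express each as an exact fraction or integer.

t_a=13 t_c=3/4 v_peak=143 T=107/4

(v_max)²/a_max = 143²/11 = 1859
7865/4 ≥ 1859 ⇒ cruise phase
t_a = 143/11 = 13; v_peak = 143
d_cruise = 7865/4 − 1859 = 429/4; t_c = (429/4)/143 = 3/4
T = 2·13 + 3/4 = 107/4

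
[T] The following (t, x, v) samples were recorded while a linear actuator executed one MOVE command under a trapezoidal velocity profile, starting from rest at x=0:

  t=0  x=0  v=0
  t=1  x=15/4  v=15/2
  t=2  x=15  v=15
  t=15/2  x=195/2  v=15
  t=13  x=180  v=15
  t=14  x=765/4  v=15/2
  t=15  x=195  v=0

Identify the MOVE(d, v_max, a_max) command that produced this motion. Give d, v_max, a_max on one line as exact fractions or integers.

final state: t=15, x=195, v=0 → d = 195
a_max = (15/2−0)/(1−0) = 15/2
max v = 15 over t∈[2,13] → v_max = 15
check: 15·(2+11) = 195 ✓

d=195 v_max=15 a_max=15/2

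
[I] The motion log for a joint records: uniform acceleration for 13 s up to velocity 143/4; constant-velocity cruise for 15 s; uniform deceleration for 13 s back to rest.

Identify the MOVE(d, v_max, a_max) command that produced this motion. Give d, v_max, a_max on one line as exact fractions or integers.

d=1001 v_max=143/4 a_max=11/4

a_max = (143/4)/13 = 11/4
d_a = ½·143/4·13 = 1859/8; d_c = 143/4·15 = 2145/4
d = 2·1859/8 + 2145/4 = 1001
t_c = 15 > 0 → v_max = v_peak = 143/4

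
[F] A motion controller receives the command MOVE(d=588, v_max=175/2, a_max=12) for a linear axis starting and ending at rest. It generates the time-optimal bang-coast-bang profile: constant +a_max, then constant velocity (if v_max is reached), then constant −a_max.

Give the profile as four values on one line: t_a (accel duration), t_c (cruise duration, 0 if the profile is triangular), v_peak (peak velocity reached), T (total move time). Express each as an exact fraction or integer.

t_a=7 t_c=0 v_peak=84 T=14

(v_max)²/a_max = (175/2)²/12 = 30625/48
588 < 30625/48 so t_c = 0
v_peak = √(588·12) = √7056 = 84
t_a = 84/12 = 7; t_c = 0
T = 2·7 = 14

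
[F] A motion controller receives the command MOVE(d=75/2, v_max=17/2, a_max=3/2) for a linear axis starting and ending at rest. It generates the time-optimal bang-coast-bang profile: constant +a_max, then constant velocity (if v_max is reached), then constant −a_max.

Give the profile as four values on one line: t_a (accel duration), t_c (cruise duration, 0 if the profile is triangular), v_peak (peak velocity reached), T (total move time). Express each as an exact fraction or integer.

t_a=5 t_c=0 v_peak=15/2 T=10

v_max²/a_max = (17/2)²/(3/2) = 289/6
75/2 < 289/6 ⇒ no cruise
v_peak = √(75/2·3/2) = √(225/4) = 15/2
t_a = (15/2)/(3/2) = 5; t_c = 0
T = 2·5 = 10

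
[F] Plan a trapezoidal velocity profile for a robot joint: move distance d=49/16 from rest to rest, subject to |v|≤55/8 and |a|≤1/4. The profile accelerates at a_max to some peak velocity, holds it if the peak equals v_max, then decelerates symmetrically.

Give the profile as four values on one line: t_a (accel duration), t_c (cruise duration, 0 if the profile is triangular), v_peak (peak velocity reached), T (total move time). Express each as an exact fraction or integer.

(v_max)²/a_max = (55/8)²/(1/4) = 3025/16
49/16 < 3025/16 → triangular
v_peak = √(49/16·1/4) = √(49/64) = 7/8
t_a = (7/8)/(1/4) = 7/2; t_c = 0
T = 2·7/2 = 7

t_a=7/2 t_c=0 v_peak=7/8 T=7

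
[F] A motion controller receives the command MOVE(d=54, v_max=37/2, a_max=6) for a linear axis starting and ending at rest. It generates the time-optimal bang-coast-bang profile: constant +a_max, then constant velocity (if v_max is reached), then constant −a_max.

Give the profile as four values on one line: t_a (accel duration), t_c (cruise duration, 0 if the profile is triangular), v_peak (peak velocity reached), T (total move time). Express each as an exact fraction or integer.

v_max²/a_max = (37/2)²/6 = 1369/24
54 < 1369/24 so t_c = 0
v_peak = √(54·6) = √324 = 18
t_a = 18/6 = 3; t_c = 0
T = 2·3 = 6

t_a=3 t_c=0 v_peak=18 T=6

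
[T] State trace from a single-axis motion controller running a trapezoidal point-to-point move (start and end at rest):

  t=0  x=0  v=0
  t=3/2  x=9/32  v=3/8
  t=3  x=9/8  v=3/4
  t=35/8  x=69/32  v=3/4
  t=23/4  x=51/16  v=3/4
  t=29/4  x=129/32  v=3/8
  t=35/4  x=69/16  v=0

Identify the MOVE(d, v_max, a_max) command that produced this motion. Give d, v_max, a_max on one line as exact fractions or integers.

d=69/16 v_max=3/4 a_max=1/4

final state: t=35/4, x=69/16, v=0 → d = 69/16
a_max = (3/8−0)/(3/2−0) = 1/4
max v = 3/4 over t∈[3,23/4] → v_max = 3/4
check: 3/4·(3+11/4) = 69/16 ✓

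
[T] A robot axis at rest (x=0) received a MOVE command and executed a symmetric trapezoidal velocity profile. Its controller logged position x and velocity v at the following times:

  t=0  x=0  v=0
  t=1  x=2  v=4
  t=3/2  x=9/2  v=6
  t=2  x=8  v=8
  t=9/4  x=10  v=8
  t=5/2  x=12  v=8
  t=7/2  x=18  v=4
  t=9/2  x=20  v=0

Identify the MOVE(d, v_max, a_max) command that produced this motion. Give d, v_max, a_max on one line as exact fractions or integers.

d=20 v_max=8 a_max=4

final state: t=9/2, x=20, v=0 → d = 20
a_max = (4−0)/(1−0) = 4
max v = 8 over t∈[2,5/2] → v_max = 8
check: 8·(2+1/2) = 20 ✓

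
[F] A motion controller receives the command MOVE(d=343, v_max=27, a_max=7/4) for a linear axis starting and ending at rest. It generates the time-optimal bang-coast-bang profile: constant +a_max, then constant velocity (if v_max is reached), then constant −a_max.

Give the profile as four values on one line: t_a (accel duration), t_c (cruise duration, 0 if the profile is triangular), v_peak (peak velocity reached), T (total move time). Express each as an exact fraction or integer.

t_a=14 t_c=0 v_peak=49/2 T=28

(v_max)²/a_max = 27²/(7/4) = 2916/7
343 < 2916/7 ⇒ no cruise
v_peak = √(343·7/4) = √(2401/4) = 49/2
t_a = (49/2)/(7/4) = 14; t_c = 0
T = 2·14 = 28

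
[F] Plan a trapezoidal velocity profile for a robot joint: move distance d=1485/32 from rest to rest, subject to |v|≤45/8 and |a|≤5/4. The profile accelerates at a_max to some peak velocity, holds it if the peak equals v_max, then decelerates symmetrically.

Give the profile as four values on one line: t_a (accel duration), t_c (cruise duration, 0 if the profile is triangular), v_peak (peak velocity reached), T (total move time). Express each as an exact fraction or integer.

(v_max)²/a_max = (45/8)²/(5/4) = 405/16
1485/32 ≥ 405/16 → trapezoidal
t_a = (45/8)/(5/4) = 9/2; v_peak = 45/8
d_cruise = 1485/32 − 405/16 = 675/32; t_c = (675/32)/(45/8) = 15/4
T = 2·9/2 + 15/4 = 51/4

t_a=9/2 t_c=15/4 v_peak=45/8 T=51/4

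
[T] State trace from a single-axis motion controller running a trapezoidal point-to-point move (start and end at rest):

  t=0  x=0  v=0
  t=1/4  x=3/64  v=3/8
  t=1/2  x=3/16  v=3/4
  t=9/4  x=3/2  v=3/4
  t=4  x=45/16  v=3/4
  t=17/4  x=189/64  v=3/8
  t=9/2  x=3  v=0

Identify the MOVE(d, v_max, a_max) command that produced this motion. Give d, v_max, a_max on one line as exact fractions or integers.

final state: t=9/2, x=3, v=0 → d = 3
a_max = (3/8−0)/(1/4−0) = 3/2
max v = 3/4 over t∈[1/2,4] → v_max = 3/4
check: 3/4·(1/2+7/2) = 3 ✓

d=3 v_max=3/4 a_max=3/2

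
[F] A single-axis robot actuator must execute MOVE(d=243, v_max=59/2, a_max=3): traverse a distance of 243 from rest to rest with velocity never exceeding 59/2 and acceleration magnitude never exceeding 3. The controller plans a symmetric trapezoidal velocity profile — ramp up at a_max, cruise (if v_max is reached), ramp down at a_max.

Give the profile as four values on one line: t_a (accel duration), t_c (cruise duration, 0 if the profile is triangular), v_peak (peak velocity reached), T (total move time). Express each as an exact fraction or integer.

v_max²/a_max = (59/2)²/3 = 3481/12
243 < 3481/12 → triangular
v_peak = √(243·3) = √729 = 27
t_a = 27/3 = 9; t_c = 0
T = 2·9 = 18

t_a=9 t_c=0 v_peak=27 T=18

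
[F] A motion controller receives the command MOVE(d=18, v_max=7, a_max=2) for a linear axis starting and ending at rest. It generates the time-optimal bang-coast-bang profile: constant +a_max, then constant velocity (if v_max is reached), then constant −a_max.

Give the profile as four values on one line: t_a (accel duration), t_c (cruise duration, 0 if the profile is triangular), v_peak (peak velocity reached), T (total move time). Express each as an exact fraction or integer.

(v_max)²/a_max = 7²/2 = 49/2
18 < 49/2 ⇒ no cruise
v_peak = √(18·2) = √36 = 6
t_a = 6/2 = 3; t_c = 0
T = 2·3 = 6

t_a=3 t_c=0 v_peak=6 T=6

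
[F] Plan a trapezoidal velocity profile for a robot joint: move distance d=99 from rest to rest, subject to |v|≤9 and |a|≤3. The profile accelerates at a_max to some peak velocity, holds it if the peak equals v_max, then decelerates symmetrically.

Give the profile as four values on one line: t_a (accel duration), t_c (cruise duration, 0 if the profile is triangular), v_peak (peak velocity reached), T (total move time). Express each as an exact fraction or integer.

(v_max)²/a_max = 9²/3 = 27
99 ≥ 27 → trapezoidal
t_a = 9/3 = 3; v_peak = 9
d_cruise = 99 − 27 = 72; t_c = 72/9 = 8
T = 2·3 + 8 = 14

t_a=3 t_c=8 v_peak=9 T=14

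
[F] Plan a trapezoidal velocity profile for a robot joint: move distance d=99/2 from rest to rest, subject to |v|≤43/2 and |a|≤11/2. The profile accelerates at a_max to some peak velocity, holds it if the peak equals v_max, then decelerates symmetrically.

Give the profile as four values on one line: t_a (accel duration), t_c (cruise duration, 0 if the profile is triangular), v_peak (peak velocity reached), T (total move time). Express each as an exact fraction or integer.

(v_max)²/a_max = (43/2)²/(11/2) = 1849/22
99/2 < 1849/22 ⇒ no cruise
v_peak = √(99/2·11/2) = √(1089/4) = 33/2
t_a = (33/2)/(11/2) = 3; t_c = 0
T = 2·3 = 6

t_a=3 t_c=0 v_peak=33/2 T=6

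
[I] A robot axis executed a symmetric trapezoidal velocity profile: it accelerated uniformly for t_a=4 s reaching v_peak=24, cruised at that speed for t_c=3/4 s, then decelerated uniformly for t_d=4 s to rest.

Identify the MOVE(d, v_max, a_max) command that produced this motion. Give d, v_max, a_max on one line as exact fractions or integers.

a_max = 24/4 = 6
d_a = ½·24·4 = 48; d_c = 24·3/4 = 18
d = 2·48 + 18 = 114
t_c = 3/4 > 0 → v_max = v_peak = 24

d=114 v_max=24 a_max=6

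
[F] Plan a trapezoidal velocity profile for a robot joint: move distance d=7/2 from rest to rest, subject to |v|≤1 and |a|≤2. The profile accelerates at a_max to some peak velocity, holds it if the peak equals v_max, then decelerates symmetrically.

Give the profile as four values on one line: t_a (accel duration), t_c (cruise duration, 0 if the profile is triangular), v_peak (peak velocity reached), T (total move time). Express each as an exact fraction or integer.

t_a=1/2 t_c=3 v_peak=1 T=4

(v_max)²/a_max = 1²/2 = 1/2
7/2 ≥ 1/2 ⇒ cruise phase
t_a = 1/2; v_peak = 1
d_cruise = 7/2 − 1/2 = 3; t_c = 3/1 = 3
T = 2·1/2 + 3 = 4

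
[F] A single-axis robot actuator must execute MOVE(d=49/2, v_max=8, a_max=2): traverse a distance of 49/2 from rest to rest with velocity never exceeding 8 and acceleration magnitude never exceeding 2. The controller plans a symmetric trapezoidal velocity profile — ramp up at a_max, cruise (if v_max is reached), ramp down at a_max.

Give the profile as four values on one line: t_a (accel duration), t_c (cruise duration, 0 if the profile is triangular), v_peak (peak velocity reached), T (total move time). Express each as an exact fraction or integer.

v_max²/a_max = 8²/2 = 32
49/2 < 32 so t_c = 0
v_peak = √(49/2·2) = √49 = 7
t_a = 7/2; t_c = 0
T = 2·7/2 = 7

t_a=7/2 t_c=0 v_peak=7 T=7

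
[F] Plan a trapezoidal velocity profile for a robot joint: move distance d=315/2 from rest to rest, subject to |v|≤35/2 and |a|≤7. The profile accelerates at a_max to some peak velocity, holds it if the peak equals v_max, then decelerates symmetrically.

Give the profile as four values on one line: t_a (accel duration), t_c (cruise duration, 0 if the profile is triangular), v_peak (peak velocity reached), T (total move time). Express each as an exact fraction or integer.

t_a=5/2 t_c=13/2 v_peak=35/2 T=23/2

(v_max)²/a_max = (35/2)²/7 = 175/4
315/2 ≥ 175/4 so v_max reached
t_a = (35/2)/7 = 5/2; v_peak = 35/2
d_cruise = 315/2 − 175/4 = 455/4; t_c = (455/4)/(35/2) = 13/2
T = 2·5/2 + 13/2 = 23/2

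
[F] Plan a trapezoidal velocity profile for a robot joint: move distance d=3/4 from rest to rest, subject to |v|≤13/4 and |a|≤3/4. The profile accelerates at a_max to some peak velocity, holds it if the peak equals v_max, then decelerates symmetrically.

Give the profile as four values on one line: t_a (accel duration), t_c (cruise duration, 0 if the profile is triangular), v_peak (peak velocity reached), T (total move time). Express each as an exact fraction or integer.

t_a=1 t_c=0 v_peak=3/4 T=2

(v_max)²/a_max = (13/4)²/(3/4) = 169/12
3/4 < 169/12 so t_c = 0
v_peak = √(3/4·3/4) = √(9/16) = 3/4
t_a = (3/4)/(3/4) = 1; t_c = 0
T = 2·1 = 2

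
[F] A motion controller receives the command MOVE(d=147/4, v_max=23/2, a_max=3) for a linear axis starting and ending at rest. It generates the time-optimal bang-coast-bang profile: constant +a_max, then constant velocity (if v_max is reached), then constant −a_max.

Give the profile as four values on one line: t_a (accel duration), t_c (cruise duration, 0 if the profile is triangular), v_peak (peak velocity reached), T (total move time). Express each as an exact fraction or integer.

t_a=7/2 t_c=0 v_peak=21/2 T=7

(v_max)²/a_max = (23/2)²/3 = 529/12
147/4 < 529/12 so t_c = 0
v_peak = √(147/4·3) = √(441/4) = 21/2
t_a = (21/2)/3 = 7/2; t_c = 0
T = 2·7/2 = 7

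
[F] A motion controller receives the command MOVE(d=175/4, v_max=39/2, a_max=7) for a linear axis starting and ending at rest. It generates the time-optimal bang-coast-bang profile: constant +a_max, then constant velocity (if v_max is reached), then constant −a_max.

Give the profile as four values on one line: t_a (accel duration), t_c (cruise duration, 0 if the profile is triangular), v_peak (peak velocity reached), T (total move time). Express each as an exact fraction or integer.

(v_max)²/a_max = (39/2)²/7 = 1521/28
175/4 < 1521/28 ⇒ no cruise
v_peak = √(175/4·7) = √(1225/4) = 35/2
t_a = (35/2)/7 = 5/2; t_c = 0
T = 2·5/2 = 5

t_a=5/2 t_c=0 v_peak=35/2 T=5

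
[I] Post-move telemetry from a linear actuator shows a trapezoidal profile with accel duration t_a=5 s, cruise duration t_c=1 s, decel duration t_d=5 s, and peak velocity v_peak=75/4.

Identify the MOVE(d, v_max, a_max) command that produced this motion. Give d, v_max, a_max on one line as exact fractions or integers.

d=225/2 v_max=75/4 a_max=15/4

a_max = (75/4)/5 = 15/4
d_a = ½·75/4·5 = 375/8; d_c = 75/4·1 = 75/4
d = 2·375/8 + 75/4 = 225/2
t_c = 1 > 0 so v_max = 75/4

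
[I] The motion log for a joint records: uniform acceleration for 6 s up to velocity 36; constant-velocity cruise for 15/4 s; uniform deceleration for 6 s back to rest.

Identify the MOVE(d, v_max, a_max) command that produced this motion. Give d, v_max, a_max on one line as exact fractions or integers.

a_max = 36/6 = 6
d_a = ½·36·6 = 108; d_c = 36·15/4 = 135
d = 2·108 + 135 = 351
t_c = 15/4 > 0 ⇒ limit active, v_max = 36

d=351 v_max=36 a_max=6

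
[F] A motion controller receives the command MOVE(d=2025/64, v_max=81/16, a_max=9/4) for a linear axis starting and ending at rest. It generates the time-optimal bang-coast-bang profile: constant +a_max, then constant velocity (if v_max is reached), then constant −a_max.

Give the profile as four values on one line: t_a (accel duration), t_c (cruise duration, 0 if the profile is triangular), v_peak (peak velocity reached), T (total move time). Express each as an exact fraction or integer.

t_a=9/4 t_c=4 v_peak=81/16 T=17/2

vₘ²/aₘ = (81/16)²/(9/4) = 729/64
2025/64 ≥ 729/64 so v_max reached
t_a = (81/16)/(9/4) = 9/4; v_peak = 81/16
d_cruise = 2025/64 − 729/64 = 81/4; t_c = (81/4)/(81/16) = 4
T = 2·9/4 + 4 = 17/2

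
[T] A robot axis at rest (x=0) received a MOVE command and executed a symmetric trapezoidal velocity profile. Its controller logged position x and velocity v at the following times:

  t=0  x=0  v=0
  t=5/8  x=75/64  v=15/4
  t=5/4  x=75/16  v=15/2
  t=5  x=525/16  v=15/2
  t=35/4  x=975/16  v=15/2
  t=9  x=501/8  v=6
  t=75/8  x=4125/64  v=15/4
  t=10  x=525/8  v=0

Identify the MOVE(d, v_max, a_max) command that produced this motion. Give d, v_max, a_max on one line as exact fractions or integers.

d=525/8 v_max=15/2 a_max=6

final state: t=10, x=525/8, v=0 → d = 525/8
a_max = (15/4−0)/(5/8−0) = 6
max v = 15/2 over t∈[5/4,35/4] → v_max = 15/2
check: 15/2·(5/4+15/2) = 525/8 ✓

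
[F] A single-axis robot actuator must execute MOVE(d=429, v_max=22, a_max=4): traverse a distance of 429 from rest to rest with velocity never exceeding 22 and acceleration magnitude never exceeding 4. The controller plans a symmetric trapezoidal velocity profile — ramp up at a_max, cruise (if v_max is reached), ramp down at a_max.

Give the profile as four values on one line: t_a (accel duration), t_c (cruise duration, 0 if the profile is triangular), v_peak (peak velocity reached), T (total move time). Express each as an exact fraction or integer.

t_a=11/2 t_c=14 v_peak=22 T=25

v_max²/a_max = 22²/4 = 121
429 ≥ 121 → trapezoidal
t_a = 22/4 = 11/2; v_peak = 22
d_cruise = 429 − 121 = 308; t_c = 308/22 = 14
T = 2·11/2 + 14 = 25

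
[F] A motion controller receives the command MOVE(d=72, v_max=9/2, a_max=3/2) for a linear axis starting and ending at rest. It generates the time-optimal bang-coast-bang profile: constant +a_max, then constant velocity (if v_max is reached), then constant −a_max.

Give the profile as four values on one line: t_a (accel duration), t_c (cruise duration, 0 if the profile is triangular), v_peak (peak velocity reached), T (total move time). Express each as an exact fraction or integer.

v_max²/a_max = (9/2)²/(3/2) = 27/2
72 ≥ 27/2 → trapezoidal
t_a = (9/2)/(3/2) = 3; v_peak = 9/2
d_cruise = 72 − 27/2 = 117/2; t_c = (117/2)/(9/2) = 13
T = 2·3 + 13 = 19

t_a=3 t_c=13 v_peak=9/2 T=19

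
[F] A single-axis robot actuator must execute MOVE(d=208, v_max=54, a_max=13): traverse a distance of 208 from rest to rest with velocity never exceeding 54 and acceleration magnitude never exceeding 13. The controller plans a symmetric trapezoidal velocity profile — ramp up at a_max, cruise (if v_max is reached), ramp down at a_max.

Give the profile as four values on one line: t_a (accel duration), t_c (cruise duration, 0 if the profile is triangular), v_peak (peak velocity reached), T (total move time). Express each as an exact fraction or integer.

t_a=4 t_c=0 v_peak=52 T=8

v_max²/a_max = 54²/13 = 2916/13
208 < 2916/13 so t_c = 0
v_peak = √(208·13) = √2704 = 52
t_a = 52/13 = 4; t_c = 0
T = 2·4 = 8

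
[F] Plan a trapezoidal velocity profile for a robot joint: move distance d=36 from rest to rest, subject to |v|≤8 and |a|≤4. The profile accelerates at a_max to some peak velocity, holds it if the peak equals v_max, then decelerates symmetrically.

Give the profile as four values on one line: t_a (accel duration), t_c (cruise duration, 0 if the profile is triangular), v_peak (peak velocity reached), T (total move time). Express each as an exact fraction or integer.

(v_max)²/a_max = 8²/4 = 16
36 ≥ 16 so v_max reached
t_a = 8/4 = 2; v_peak = 8
d_cruise = 36 − 16 = 20; t_c = 20/8 = 5/2
T = 2·2 + 5/2 = 13/2

t_a=2 t_c=5/2 v_peak=8 T=13/2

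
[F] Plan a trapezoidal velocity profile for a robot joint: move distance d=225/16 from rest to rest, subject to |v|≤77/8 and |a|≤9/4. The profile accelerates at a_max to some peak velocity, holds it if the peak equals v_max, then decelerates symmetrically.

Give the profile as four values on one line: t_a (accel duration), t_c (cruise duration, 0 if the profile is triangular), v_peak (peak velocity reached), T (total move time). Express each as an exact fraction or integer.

v_max²/a_max = (77/8)²/(9/4) = 5929/144
225/16 < 5929/144 ⇒ no cruise
v_peak = √(225/16·9/4) = √(2025/64) = 45/8
t_a = (45/8)/(9/4) = 5/2; t_c = 0
T = 2·5/2 = 5

t_a=5/2 t_c=0 v_peak=45/8 T=5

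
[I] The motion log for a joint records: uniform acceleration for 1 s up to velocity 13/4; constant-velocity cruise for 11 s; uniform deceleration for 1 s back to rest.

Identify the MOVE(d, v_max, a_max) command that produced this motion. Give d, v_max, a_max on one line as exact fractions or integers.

a_max = (13/4)/1 = 13/4
d_a = ½·13/4·1 = 13/8; d_c = 13/4·11 = 143/4
d = 2·13/8 + 143/4 = 39
t_c = 11 > 0 → v_max = v_peak = 13/4

d=39 v_max=13/4 a_max=13/4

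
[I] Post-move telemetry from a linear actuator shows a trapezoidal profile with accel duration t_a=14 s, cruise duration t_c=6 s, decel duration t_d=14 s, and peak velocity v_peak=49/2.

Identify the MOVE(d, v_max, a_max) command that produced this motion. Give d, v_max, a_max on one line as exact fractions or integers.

d=490 v_max=49/2 a_max=7/4

a_max = (49/2)/14 = 7/4
d_a = ½·49/2·14 = 343/2; d_c = 49/2·6 = 147
d = 2·343/2 + 147 = 490
t_c = 6 > 0 → v_max = v_peak = 49/2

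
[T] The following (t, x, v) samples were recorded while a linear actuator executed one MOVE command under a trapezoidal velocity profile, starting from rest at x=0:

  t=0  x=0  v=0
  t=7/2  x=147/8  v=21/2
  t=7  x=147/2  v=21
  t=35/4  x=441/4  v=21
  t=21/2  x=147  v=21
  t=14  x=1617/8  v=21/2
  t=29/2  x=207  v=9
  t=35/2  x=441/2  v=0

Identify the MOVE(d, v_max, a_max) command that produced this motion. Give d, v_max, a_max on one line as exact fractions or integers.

d=441/2 v_max=21 a_max=3

final state: t=35/2, x=441/2, v=0 → d = 441/2
a_max = (21/2−0)/(7/2−0) = 3
max v = 21 over t∈[7,21/2] → v_max = 21
check: 21·(7+7/2) = 441/2 ✓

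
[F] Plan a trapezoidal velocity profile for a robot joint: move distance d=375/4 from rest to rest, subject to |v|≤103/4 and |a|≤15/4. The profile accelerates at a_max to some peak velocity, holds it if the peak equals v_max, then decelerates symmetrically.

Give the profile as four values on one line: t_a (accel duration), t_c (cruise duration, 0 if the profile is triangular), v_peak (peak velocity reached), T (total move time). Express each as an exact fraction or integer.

t_a=5 t_c=0 v_peak=75/4 T=10

(v_max)²/a_max = (103/4)²/(15/4) = 10609/60
375/4 < 10609/60 so t_c = 0
v_peak = √(375/4·15/4) = √(5625/16) = 75/4
t_a = (75/4)/(15/4) = 5; t_c = 0
T = 2·5 = 10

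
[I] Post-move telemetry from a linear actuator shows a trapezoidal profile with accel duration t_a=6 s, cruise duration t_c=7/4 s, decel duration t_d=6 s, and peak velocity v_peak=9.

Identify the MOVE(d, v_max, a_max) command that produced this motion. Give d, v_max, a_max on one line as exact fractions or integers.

a_max = 9/6 = 3/2
d_a = ½·9·6 = 27; d_c = 9·7/4 = 63/4
d = 2·27 + 63/4 = 279/4
t_c = 7/4 > 0 ⇒ limit active, v_max = 9

d=279/4 v_max=9 a_max=3/2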